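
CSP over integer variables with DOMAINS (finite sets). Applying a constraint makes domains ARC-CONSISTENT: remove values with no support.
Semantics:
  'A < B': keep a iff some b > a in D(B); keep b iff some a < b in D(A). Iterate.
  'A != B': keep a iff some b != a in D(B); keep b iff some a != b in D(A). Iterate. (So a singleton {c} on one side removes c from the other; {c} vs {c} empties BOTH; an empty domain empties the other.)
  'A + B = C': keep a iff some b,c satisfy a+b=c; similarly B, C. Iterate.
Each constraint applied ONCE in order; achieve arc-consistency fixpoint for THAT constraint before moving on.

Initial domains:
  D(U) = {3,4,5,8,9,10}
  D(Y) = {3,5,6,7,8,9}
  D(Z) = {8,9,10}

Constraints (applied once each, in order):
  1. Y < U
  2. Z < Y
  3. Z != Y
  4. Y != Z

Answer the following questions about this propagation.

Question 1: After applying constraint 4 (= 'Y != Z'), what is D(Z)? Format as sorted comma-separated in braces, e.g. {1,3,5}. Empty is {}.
Constraint 1 (Y < U) on D(Y)={3,5,6,7,8,9} D(U)={3,4,5,8,9,10}: U {3,4,5,8,9,10}->{4,5,8,9,10}
Constraint 2 (Z < Y) on D(Z)={8,9,10} D(Y)={3,5,6,7,8,9}: Z {8,9,10}->{8}; Y {3,5,6,7,8,9}->{9}
Constraint 3 (Z != Y) on D(Z)={8} D(Y)={9}: no change
Constraint 4 (Y != Z) on D(Y)={9} D(Z)={8}: no change
So after constraint 4: D(Z) = {8}

Answer: {8}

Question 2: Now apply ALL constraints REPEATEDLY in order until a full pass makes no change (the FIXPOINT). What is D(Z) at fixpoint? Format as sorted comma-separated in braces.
pass 0 (initial): D(Z)={8,9,10}
pass 1: U {3,4,5,8,9,10}->{4,5,8,9,10}; Y {3,5,6,7,8,9}->{9}; Z {8,9,10}->{8}
pass 2: U {4,5,8,9,10}->{10}
pass 3: no change
Fixpoint after 3 passes: D(Z) = {8}

Answer: {8}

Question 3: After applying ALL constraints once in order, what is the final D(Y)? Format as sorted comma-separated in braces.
Constraint 1 (Y < U) on D(Y)={3,5,6,7,8,9} D(U)={3,4,5,8,9,10}: U {3,4,5,8,9,10}->{4,5,8,9,10}
Constraint 2 (Z < Y) on D(Z)={8,9,10} D(Y)={3,5,6,7,8,9}: Z {8,9,10}->{8}; Y {3,5,6,7,8,9}->{9}
Constraint 3 (Z != Y) on D(Z)={8} D(Y)={9}: no change
Constraint 4 (Y != Z) on D(Y)={9} D(Z)={8}: no change
So after all 4 constraints: D(Y) = {9}

Answer: {9}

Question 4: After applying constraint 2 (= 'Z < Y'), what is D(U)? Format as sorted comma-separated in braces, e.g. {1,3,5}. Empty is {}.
Constraint 1 (Y < U) on D(Y)={3,5,6,7,8,9} D(U)={3,4,5,8,9,10}: U {3,4,5,8,9,10}->{4,5,8,9,10}
Constraint 2 (Z < Y) on D(Z)={8,9,10} D(Y)={3,5,6,7,8,9}: Z {8,9,10}->{8}; Y {3,5,6,7,8,9}->{9}
So after constraint 2: D(U) = {4,5,8,9,10}

Answer: {4,5,8,9,10}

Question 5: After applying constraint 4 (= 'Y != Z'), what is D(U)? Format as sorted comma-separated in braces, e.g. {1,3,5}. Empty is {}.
Answer: {4,5,8,9,10}

Derivation:
Constraint 1 (Y < U) on D(Y)={3,5,6,7,8,9} D(U)={3,4,5,8,9,10}: U {3,4,5,8,9,10}->{4,5,8,9,10}
Constraint 2 (Z < Y) on D(Z)={8,9,10} D(Y)={3,5,6,7,8,9}: Z {8,9,10}->{8}; Y {3,5,6,7,8,9}->{9}
Constraint 3 (Z != Y) on D(Z)={8} D(Y)={9}: no change
Constraint 4 (Y != Z) on D(Y)={9} D(Z)={8}: no change
So after constraint 4: D(U) = {4,5,8,9,10}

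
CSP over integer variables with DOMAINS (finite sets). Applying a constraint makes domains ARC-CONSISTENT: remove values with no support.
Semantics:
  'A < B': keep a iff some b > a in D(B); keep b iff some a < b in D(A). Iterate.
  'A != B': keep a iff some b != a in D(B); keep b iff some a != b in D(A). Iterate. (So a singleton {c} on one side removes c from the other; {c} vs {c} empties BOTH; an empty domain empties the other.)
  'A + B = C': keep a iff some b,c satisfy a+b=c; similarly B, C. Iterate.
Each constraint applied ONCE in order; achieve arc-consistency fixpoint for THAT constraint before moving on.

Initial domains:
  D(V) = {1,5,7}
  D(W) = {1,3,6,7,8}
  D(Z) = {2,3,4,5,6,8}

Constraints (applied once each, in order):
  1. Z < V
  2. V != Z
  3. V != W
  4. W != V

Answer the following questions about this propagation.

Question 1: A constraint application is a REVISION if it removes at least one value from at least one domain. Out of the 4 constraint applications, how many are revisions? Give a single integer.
Answer: 1

Derivation:
Constraint 1 (Z < V) on D(Z)={2,3,4,5,6,8} D(V)={1,5,7}: Z {2,3,4,5,6,8}->{2,3,4,5,6}; V {1,5,7}->{5,7} => REVISION
Constraint 2 (V != Z) on D(V)={5,7} D(Z)={2,3,4,5,6}: no change => not a revision
Constraint 3 (V != W) on D(V)={5,7} D(W)={1,3,6,7,8}: no change => not a revision
Constraint 4 (W != V) on D(W)={1,3,6,7,8} D(V)={5,7}: no change => not a revision
Total revisions = 1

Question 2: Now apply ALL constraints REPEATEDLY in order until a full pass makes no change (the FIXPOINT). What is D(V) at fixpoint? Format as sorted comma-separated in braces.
pass 0 (initial): D(V)={1,5,7}
pass 1: V {1,5,7}->{5,7}; Z {2,3,4,5,6,8}->{2,3,4,5,6}
pass 2: no change
Fixpoint after 2 passes: D(V) = {5,7}

Answer: {5,7}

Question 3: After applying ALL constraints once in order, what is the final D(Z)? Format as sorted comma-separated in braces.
Constraint 1 (Z < V) on D(Z)={2,3,4,5,6,8} D(V)={1,5,7}: Z {2,3,4,5,6,8}->{2,3,4,5,6}; V {1,5,7}->{5,7}
Constraint 2 (V != Z) on D(V)={5,7} D(Z)={2,3,4,5,6}: no change
Constraint 3 (V != W) on D(V)={5,7} D(W)={1,3,6,7,8}: no change
Constraint 4 (W != V) on D(W)={1,3,6,7,8} D(V)={5,7}: no change
So after all 4 constraints: D(Z) = {2,3,4,5,6}

Answer: {2,3,4,5,6}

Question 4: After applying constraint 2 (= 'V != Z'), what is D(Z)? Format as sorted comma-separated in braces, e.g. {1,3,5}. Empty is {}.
Answer: {2,3,4,5,6}

Derivation:
Constraint 1 (Z < V) on D(Z)={2,3,4,5,6,8} D(V)={1,5,7}: Z {2,3,4,5,6,8}->{2,3,4,5,6}; V {1,5,7}->{5,7}
Constraint 2 (V != Z) on D(V)={5,7} D(Z)={2,3,4,5,6}: no change
So after constraint 2: D(Z) = {2,3,4,5,6}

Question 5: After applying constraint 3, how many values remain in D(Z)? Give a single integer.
Constraint 1 (Z < V) on D(Z)={2,3,4,5,6,8} D(V)={1,5,7}: Z {2,3,4,5,6,8}->{2,3,4,5,6}; V {1,5,7}->{5,7}
Constraint 2 (V != Z) on D(V)={5,7} D(Z)={2,3,4,5,6}: no change
Constraint 3 (V != W) on D(V)={5,7} D(W)={1,3,6,7,8}: no change
So after constraint 3: D(Z)={2,3,4,5,6}, size = 5

Answer: 5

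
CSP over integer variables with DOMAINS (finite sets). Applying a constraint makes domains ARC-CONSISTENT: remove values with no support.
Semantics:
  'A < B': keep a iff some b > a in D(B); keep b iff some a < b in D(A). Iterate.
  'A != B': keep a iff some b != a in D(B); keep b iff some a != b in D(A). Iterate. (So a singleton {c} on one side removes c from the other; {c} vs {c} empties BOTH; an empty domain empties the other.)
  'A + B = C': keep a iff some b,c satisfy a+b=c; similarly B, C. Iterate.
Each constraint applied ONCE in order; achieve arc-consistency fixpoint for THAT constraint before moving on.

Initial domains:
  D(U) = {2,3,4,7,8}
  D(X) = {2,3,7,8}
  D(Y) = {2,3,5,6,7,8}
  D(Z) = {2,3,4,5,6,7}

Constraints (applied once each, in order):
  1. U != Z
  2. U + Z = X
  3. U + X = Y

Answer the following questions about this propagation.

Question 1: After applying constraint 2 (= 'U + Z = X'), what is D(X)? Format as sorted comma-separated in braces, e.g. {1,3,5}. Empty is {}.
Answer: {7,8}

Derivation:
Constraint 1 (U != Z) on D(U)={2,3,4,7,8} D(Z)={2,3,4,5,6,7}: no change
Constraint 2 (U + Z = X) on D(U)={2,3,4,7,8} D(Z)={2,3,4,5,6,7} D(X)={2,3,7,8}: U {2,3,4,7,8}->{2,3,4}; Z {2,3,4,5,6,7}->{3,4,5,6}; X {2,3,7,8}->{7,8}
So after constraint 2: D(X) = {7,8}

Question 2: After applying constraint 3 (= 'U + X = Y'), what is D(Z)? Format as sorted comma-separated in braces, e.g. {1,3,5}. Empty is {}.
Answer: {3,4,5,6}

Derivation:
Constraint 1 (U != Z) on D(U)={2,3,4,7,8} D(Z)={2,3,4,5,6,7}: no change
Constraint 2 (U + Z = X) on D(U)={2,3,4,7,8} D(Z)={2,3,4,5,6,7} D(X)={2,3,7,8}: U {2,3,4,7,8}->{2,3,4}; Z {2,3,4,5,6,7}->{3,4,5,6}; X {2,3,7,8}->{7,8}
Constraint 3 (U + X = Y) on D(U)={2,3,4} D(X)={7,8} D(Y)={2,3,5,6,7,8}: U {2,3,4}->{}; X {7,8}->{}; Y {2,3,5,6,7,8}->{}
So after constraint 3: D(Z) = {3,4,5,6}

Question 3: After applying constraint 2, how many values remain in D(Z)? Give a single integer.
Constraint 1 (U != Z) on D(U)={2,3,4,7,8} D(Z)={2,3,4,5,6,7}: no change
Constraint 2 (U + Z = X) on D(U)={2,3,4,7,8} D(Z)={2,3,4,5,6,7} D(X)={2,3,7,8}: U {2,3,4,7,8}->{2,3,4}; Z {2,3,4,5,6,7}->{3,4,5,6}; X {2,3,7,8}->{7,8}
So after constraint 2: D(Z)={3,4,5,6}, size = 4

Answer: 4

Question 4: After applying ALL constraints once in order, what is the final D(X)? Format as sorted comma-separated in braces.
Answer: {}

Derivation:
Constraint 1 (U != Z) on D(U)={2,3,4,7,8} D(Z)={2,3,4,5,6,7}: no change
Constraint 2 (U + Z = X) on D(U)={2,3,4,7,8} D(Z)={2,3,4,5,6,7} D(X)={2,3,7,8}: U {2,3,4,7,8}->{2,3,4}; Z {2,3,4,5,6,7}->{3,4,5,6}; X {2,3,7,8}->{7,8}
Constraint 3 (U + X = Y) on D(U)={2,3,4} D(X)={7,8} D(Y)={2,3,5,6,7,8}: U {2,3,4}->{}; X {7,8}->{}; Y {2,3,5,6,7,8}->{}
So after all 3 constraints: D(X) = {}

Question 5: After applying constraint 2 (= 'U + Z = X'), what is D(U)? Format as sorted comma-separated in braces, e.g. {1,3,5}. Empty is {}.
Answer: {2,3,4}

Derivation:
Constraint 1 (U != Z) on D(U)={2,3,4,7,8} D(Z)={2,3,4,5,6,7}: no change
Constraint 2 (U + Z = X) on D(U)={2,3,4,7,8} D(Z)={2,3,4,5,6,7} D(X)={2,3,7,8}: U {2,3,4,7,8}->{2,3,4}; Z {2,3,4,5,6,7}->{3,4,5,6}; X {2,3,7,8}->{7,8}
So after constraint 2: D(U) = {2,3,4}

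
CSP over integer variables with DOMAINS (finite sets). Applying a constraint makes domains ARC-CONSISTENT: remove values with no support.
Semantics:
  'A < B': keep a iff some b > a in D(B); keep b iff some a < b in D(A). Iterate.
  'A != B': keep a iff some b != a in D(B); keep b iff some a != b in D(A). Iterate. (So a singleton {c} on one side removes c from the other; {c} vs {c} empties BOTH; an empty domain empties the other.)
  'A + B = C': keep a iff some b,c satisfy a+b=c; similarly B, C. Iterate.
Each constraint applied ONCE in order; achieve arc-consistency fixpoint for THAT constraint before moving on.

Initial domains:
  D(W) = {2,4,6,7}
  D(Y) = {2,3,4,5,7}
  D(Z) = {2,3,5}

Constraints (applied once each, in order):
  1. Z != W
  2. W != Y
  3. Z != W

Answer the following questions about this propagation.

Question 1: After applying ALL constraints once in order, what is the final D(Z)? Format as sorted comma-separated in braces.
Answer: {2,3,5}

Derivation:
Constraint 1 (Z != W) on D(Z)={2,3,5} D(W)={2,4,6,7}: no change
Constraint 2 (W != Y) on D(W)={2,4,6,7} D(Y)={2,3,4,5,7}: no change
Constraint 3 (Z != W) on D(Z)={2,3,5} D(W)={2,4,6,7}: no change
So after all 3 constraints: D(Z) = {2,3,5}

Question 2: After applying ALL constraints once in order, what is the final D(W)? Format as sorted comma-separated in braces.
Constraint 1 (Z != W) on D(Z)={2,3,5} D(W)={2,4,6,7}: no change
Constraint 2 (W != Y) on D(W)={2,4,6,7} D(Y)={2,3,4,5,7}: no change
Constraint 3 (Z != W) on D(Z)={2,3,5} D(W)={2,4,6,7}: no change
So after all 3 constraints: D(W) = {2,4,6,7}

Answer: {2,4,6,7}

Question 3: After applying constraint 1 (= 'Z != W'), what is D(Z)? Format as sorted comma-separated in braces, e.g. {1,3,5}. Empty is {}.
Answer: {2,3,5}

Derivation:
Constraint 1 (Z != W) on D(Z)={2,3,5} D(W)={2,4,6,7}: no change
So after constraint 1: D(Z) = {2,3,5}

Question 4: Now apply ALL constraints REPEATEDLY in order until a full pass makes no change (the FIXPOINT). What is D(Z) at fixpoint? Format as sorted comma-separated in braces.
Answer: {2,3,5}

Derivation:
pass 0 (initial): D(Z)={2,3,5}
pass 1: no change
Fixpoint after 1 passes: D(Z) = {2,3,5}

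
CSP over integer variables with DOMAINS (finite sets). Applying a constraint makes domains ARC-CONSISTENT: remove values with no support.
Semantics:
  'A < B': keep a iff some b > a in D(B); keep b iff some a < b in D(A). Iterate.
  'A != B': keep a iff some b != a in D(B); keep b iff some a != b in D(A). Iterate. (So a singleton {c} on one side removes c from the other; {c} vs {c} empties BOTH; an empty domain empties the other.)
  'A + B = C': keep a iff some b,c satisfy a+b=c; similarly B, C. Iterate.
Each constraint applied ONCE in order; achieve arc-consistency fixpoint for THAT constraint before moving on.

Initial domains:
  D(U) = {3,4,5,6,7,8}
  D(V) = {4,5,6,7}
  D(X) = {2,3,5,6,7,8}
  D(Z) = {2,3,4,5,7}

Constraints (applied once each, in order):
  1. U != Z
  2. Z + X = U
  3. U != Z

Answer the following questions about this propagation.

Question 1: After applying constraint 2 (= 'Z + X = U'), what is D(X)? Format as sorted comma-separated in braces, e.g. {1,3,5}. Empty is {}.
Constraint 1 (U != Z) on D(U)={3,4,5,6,7,8} D(Z)={2,3,4,5,7}: no change
Constraint 2 (Z + X = U) on D(Z)={2,3,4,5,7} D(X)={2,3,5,6,7,8} D(U)={3,4,5,6,7,8}: Z {2,3,4,5,7}->{2,3,4,5}; X {2,3,5,6,7,8}->{2,3,5,6}; U {3,4,5,6,7,8}->{4,5,6,7,8}
So after constraint 2: D(X) = {2,3,5,6}

Answer: {2,3,5,6}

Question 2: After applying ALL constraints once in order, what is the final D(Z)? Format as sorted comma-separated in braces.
Constraint 1 (U != Z) on D(U)={3,4,5,6,7,8} D(Z)={2,3,4,5,7}: no change
Constraint 2 (Z + X = U) on D(Z)={2,3,4,5,7} D(X)={2,3,5,6,7,8} D(U)={3,4,5,6,7,8}: Z {2,3,4,5,7}->{2,3,4,5}; X {2,3,5,6,7,8}->{2,3,5,6}; U {3,4,5,6,7,8}->{4,5,6,7,8}
Constraint 3 (U != Z) on D(U)={4,5,6,7,8} D(Z)={2,3,4,5}: no change
So after all 3 constraints: D(Z) = {2,3,4,5}

Answer: {2,3,4,5}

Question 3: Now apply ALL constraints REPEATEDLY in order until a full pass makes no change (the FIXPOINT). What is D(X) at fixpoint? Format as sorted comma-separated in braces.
Answer: {2,3,5,6}

Derivation:
pass 0 (initial): D(X)={2,3,5,6,7,8}
pass 1: U {3,4,5,6,7,8}->{4,5,6,7,8}; X {2,3,5,6,7,8}->{2,3,5,6}; Z {2,3,4,5,7}->{2,3,4,5}
pass 2: no change
Fixpoint after 2 passes: D(X) = {2,3,5,6}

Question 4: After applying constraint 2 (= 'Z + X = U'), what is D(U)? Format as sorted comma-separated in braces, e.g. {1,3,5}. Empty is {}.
Constraint 1 (U != Z) on D(U)={3,4,5,6,7,8} D(Z)={2,3,4,5,7}: no change
Constraint 2 (Z + X = U) on D(Z)={2,3,4,5,7} D(X)={2,3,5,6,7,8} D(U)={3,4,5,6,7,8}: Z {2,3,4,5,7}->{2,3,4,5}; X {2,3,5,6,7,8}->{2,3,5,6}; U {3,4,5,6,7,8}->{4,5,6,7,8}
So after constraint 2: D(U) = {4,5,6,7,8}

Answer: {4,5,6,7,8}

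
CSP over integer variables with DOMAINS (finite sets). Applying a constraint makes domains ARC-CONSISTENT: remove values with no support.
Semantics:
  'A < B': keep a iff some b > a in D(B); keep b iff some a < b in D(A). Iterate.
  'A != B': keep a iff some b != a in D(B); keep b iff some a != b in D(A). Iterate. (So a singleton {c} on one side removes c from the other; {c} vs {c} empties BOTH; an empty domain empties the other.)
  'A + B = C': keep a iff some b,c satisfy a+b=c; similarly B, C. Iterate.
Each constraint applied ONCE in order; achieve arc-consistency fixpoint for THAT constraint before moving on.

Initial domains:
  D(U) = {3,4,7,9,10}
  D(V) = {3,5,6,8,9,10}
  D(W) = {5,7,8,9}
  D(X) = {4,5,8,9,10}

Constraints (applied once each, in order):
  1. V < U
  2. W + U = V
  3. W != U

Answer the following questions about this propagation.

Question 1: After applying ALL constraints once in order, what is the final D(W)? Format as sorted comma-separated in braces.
Answer: {5}

Derivation:
Constraint 1 (V < U) on D(V)={3,5,6,8,9,10} D(U)={3,4,7,9,10}: V {3,5,6,8,9,10}->{3,5,6,8,9}; U {3,4,7,9,10}->{4,7,9,10}
Constraint 2 (W + U = V) on D(W)={5,7,8,9} D(U)={4,7,9,10} D(V)={3,5,6,8,9}: W {5,7,8,9}->{5}; U {4,7,9,10}->{4}; V {3,5,6,8,9}->{9}
Constraint 3 (W != U) on D(W)={5} D(U)={4}: no change
So after all 3 constraints: D(W) = {5}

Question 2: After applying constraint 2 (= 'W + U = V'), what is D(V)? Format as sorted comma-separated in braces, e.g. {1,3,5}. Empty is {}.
Constraint 1 (V < U) on D(V)={3,5,6,8,9,10} D(U)={3,4,7,9,10}: V {3,5,6,8,9,10}->{3,5,6,8,9}; U {3,4,7,9,10}->{4,7,9,10}
Constraint 2 (W + U = V) on D(W)={5,7,8,9} D(U)={4,7,9,10} D(V)={3,5,6,8,9}: W {5,7,8,9}->{5}; U {4,7,9,10}->{4}; V {3,5,6,8,9}->{9}
So after constraint 2: D(V) = {9}

Answer: {9}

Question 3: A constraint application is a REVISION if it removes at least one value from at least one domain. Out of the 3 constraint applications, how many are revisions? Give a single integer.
Answer: 2

Derivation:
Constraint 1 (V < U) on D(V)={3,5,6,8,9,10} D(U)={3,4,7,9,10}: V {3,5,6,8,9,10}->{3,5,6,8,9}; U {3,4,7,9,10}->{4,7,9,10} => REVISION
Constraint 2 (W + U = V) on D(W)={5,7,8,9} D(U)={4,7,9,10} D(V)={3,5,6,8,9}: W {5,7,8,9}->{5}; U {4,7,9,10}->{4}; V {3,5,6,8,9}->{9} => REVISION
Constraint 3 (W != U) on D(W)={5} D(U)={4}: no change => not a revision
Total revisions = 2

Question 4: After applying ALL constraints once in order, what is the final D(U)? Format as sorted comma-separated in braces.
Constraint 1 (V < U) on D(V)={3,5,6,8,9,10} D(U)={3,4,7,9,10}: V {3,5,6,8,9,10}->{3,5,6,8,9}; U {3,4,7,9,10}->{4,7,9,10}
Constraint 2 (W + U = V) on D(W)={5,7,8,9} D(U)={4,7,9,10} D(V)={3,5,6,8,9}: W {5,7,8,9}->{5}; U {4,7,9,10}->{4}; V {3,5,6,8,9}->{9}
Constraint 3 (W != U) on D(W)={5} D(U)={4}: no change
So after all 3 constraints: D(U) = {4}

Answer: {4}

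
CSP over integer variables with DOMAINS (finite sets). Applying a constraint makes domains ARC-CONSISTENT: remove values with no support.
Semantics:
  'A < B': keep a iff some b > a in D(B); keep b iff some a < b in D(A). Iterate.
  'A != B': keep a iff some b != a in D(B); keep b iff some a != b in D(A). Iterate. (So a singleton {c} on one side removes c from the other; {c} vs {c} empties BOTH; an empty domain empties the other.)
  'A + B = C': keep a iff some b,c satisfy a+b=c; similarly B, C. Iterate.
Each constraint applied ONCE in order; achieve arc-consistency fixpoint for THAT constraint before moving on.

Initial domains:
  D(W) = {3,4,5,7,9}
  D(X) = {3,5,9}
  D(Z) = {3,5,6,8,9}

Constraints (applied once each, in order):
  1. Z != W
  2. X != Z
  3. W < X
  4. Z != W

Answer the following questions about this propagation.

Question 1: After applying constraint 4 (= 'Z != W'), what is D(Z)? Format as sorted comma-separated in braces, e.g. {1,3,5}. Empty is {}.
Constraint 1 (Z != W) on D(Z)={3,5,6,8,9} D(W)={3,4,5,7,9}: no change
Constraint 2 (X != Z) on D(X)={3,5,9} D(Z)={3,5,6,8,9}: no change
Constraint 3 (W < X) on D(W)={3,4,5,7,9} D(X)={3,5,9}: W {3,4,5,7,9}->{3,4,5,7}; X {3,5,9}->{5,9}
Constraint 4 (Z != W) on D(Z)={3,5,6,8,9} D(W)={3,4,5,7}: no change
So after constraint 4: D(Z) = {3,5,6,8,9}

Answer: {3,5,6,8,9}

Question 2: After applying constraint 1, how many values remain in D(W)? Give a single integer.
Constraint 1 (Z != W) on D(Z)={3,5,6,8,9} D(W)={3,4,5,7,9}: no change
So after constraint 1: D(W)={3,4,5,7,9}, size = 5

Answer: 5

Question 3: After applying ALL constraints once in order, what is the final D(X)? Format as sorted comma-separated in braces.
Answer: {5,9}

Derivation:
Constraint 1 (Z != W) on D(Z)={3,5,6,8,9} D(W)={3,4,5,7,9}: no change
Constraint 2 (X != Z) on D(X)={3,5,9} D(Z)={3,5,6,8,9}: no change
Constraint 3 (W < X) on D(W)={3,4,5,7,9} D(X)={3,5,9}: W {3,4,5,7,9}->{3,4,5,7}; X {3,5,9}->{5,9}
Constraint 4 (Z != W) on D(Z)={3,5,6,8,9} D(W)={3,4,5,7}: no change
So after all 4 constraints: D(X) = {5,9}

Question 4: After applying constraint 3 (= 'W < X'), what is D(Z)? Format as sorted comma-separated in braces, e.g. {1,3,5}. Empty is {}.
Constraint 1 (Z != W) on D(Z)={3,5,6,8,9} D(W)={3,4,5,7,9}: no change
Constraint 2 (X != Z) on D(X)={3,5,9} D(Z)={3,5,6,8,9}: no change
Constraint 3 (W < X) on D(W)={3,4,5,7,9} D(X)={3,5,9}: W {3,4,5,7,9}->{3,4,5,7}; X {3,5,9}->{5,9}
So after constraint 3: D(Z) = {3,5,6,8,9}

Answer: {3,5,6,8,9}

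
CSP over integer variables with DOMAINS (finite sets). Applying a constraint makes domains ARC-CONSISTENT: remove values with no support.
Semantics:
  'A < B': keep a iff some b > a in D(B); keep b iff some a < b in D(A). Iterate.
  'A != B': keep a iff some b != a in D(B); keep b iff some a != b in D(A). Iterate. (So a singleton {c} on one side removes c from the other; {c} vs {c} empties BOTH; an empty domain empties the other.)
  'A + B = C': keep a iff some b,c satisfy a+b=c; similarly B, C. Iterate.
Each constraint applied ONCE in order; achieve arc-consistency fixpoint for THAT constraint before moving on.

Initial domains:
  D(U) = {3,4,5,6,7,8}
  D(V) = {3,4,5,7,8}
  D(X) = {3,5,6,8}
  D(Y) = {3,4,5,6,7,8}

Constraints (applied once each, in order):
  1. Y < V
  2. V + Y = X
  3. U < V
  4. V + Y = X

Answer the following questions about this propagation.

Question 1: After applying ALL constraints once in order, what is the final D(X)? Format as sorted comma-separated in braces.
Answer: {8}

Derivation:
Constraint 1 (Y < V) on D(Y)={3,4,5,6,7,8} D(V)={3,4,5,7,8}: Y {3,4,5,6,7,8}->{3,4,5,6,7}; V {3,4,5,7,8}->{4,5,7,8}
Constraint 2 (V + Y = X) on D(V)={4,5,7,8} D(Y)={3,4,5,6,7} D(X)={3,5,6,8}: V {4,5,7,8}->{4,5}; Y {3,4,5,6,7}->{3,4}; X {3,5,6,8}->{8}
Constraint 3 (U < V) on D(U)={3,4,5,6,7,8} D(V)={4,5}: U {3,4,5,6,7,8}->{3,4}
Constraint 4 (V + Y = X) on D(V)={4,5} D(Y)={3,4} D(X)={8}: no change
So after all 4 constraints: D(X) = {8}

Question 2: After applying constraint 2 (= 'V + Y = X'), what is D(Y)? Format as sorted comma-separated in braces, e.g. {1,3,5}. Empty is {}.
Answer: {3,4}

Derivation:
Constraint 1 (Y < V) on D(Y)={3,4,5,6,7,8} D(V)={3,4,5,7,8}: Y {3,4,5,6,7,8}->{3,4,5,6,7}; V {3,4,5,7,8}->{4,5,7,8}
Constraint 2 (V + Y = X) on D(V)={4,5,7,8} D(Y)={3,4,5,6,7} D(X)={3,5,6,8}: V {4,5,7,8}->{4,5}; Y {3,4,5,6,7}->{3,4}; X {3,5,6,8}->{8}
So after constraint 2: D(Y) = {3,4}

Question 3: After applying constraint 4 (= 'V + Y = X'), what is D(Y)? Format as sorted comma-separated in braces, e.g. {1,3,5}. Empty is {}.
Answer: {3,4}

Derivation:
Constraint 1 (Y < V) on D(Y)={3,4,5,6,7,8} D(V)={3,4,5,7,8}: Y {3,4,5,6,7,8}->{3,4,5,6,7}; V {3,4,5,7,8}->{4,5,7,8}
Constraint 2 (V + Y = X) on D(V)={4,5,7,8} D(Y)={3,4,5,6,7} D(X)={3,5,6,8}: V {4,5,7,8}->{4,5}; Y {3,4,5,6,7}->{3,4}; X {3,5,6,8}->{8}
Constraint 3 (U < V) on D(U)={3,4,5,6,7,8} D(V)={4,5}: U {3,4,5,6,7,8}->{3,4}
Constraint 4 (V + Y = X) on D(V)={4,5} D(Y)={3,4} D(X)={8}: no change
So after constraint 4: D(Y) = {3,4}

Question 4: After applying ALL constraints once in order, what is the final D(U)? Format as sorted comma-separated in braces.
Answer: {3,4}

Derivation:
Constraint 1 (Y < V) on D(Y)={3,4,5,6,7,8} D(V)={3,4,5,7,8}: Y {3,4,5,6,7,8}->{3,4,5,6,7}; V {3,4,5,7,8}->{4,5,7,8}
Constraint 2 (V + Y = X) on D(V)={4,5,7,8} D(Y)={3,4,5,6,7} D(X)={3,5,6,8}: V {4,5,7,8}->{4,5}; Y {3,4,5,6,7}->{3,4}; X {3,5,6,8}->{8}
Constraint 3 (U < V) on D(U)={3,4,5,6,7,8} D(V)={4,5}: U {3,4,5,6,7,8}->{3,4}
Constraint 4 (V + Y = X) on D(V)={4,5} D(Y)={3,4} D(X)={8}: no change
So after all 4 constraints: D(U) = {3,4}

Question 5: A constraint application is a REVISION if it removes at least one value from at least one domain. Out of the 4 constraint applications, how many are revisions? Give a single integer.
Answer: 3

Derivation:
Constraint 1 (Y < V) on D(Y)={3,4,5,6,7,8} D(V)={3,4,5,7,8}: Y {3,4,5,6,7,8}->{3,4,5,6,7}; V {3,4,5,7,8}->{4,5,7,8} => REVISION
Constraint 2 (V + Y = X) on D(V)={4,5,7,8} D(Y)={3,4,5,6,7} D(X)={3,5,6,8}: V {4,5,7,8}->{4,5}; Y {3,4,5,6,7}->{3,4}; X {3,5,6,8}->{8} => REVISION
Constraint 3 (U < V) on D(U)={3,4,5,6,7,8} D(V)={4,5}: U {3,4,5,6,7,8}->{3,4} => REVISION
Constraint 4 (V + Y = X) on D(V)={4,5} D(Y)={3,4} D(X)={8}: no change => not a revision
Total revisions = 3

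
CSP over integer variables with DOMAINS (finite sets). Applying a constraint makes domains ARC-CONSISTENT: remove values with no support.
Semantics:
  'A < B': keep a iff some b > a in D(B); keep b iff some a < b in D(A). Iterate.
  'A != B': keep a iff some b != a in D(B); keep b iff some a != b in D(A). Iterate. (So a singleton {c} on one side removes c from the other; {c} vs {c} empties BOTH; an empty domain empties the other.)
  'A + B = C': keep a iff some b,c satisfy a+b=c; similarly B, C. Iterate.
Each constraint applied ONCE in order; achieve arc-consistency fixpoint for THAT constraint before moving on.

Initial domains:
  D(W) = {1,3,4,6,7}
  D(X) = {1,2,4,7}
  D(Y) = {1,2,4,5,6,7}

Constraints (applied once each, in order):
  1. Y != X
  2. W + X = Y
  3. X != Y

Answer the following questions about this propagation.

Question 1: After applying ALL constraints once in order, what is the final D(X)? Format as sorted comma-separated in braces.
Answer: {1,2,4}

Derivation:
Constraint 1 (Y != X) on D(Y)={1,2,4,5,6,7} D(X)={1,2,4,7}: no change
Constraint 2 (W + X = Y) on D(W)={1,3,4,6,7} D(X)={1,2,4,7} D(Y)={1,2,4,5,6,7}: W {1,3,4,6,7}->{1,3,4,6}; X {1,2,4,7}->{1,2,4}; Y {1,2,4,5,6,7}->{2,4,5,6,7}
Constraint 3 (X != Y) on D(X)={1,2,4} D(Y)={2,4,5,6,7}: no change
So after all 3 constraints: D(X) = {1,2,4}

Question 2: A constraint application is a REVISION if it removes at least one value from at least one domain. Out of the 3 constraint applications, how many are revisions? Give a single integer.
Answer: 1

Derivation:
Constraint 1 (Y != X) on D(Y)={1,2,4,5,6,7} D(X)={1,2,4,7}: no change => not a revision
Constraint 2 (W + X = Y) on D(W)={1,3,4,6,7} D(X)={1,2,4,7} D(Y)={1,2,4,5,6,7}: W {1,3,4,6,7}->{1,3,4,6}; X {1,2,4,7}->{1,2,4}; Y {1,2,4,5,6,7}->{2,4,5,6,7} => REVISION
Constraint 3 (X != Y) on D(X)={1,2,4} D(Y)={2,4,5,6,7}: no change => not a revision
Total revisions = 1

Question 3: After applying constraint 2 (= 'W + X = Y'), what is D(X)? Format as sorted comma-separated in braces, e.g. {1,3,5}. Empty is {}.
Answer: {1,2,4}

Derivation:
Constraint 1 (Y != X) on D(Y)={1,2,4,5,6,7} D(X)={1,2,4,7}: no change
Constraint 2 (W + X = Y) on D(W)={1,3,4,6,7} D(X)={1,2,4,7} D(Y)={1,2,4,5,6,7}: W {1,3,4,6,7}->{1,3,4,6}; X {1,2,4,7}->{1,2,4}; Y {1,2,4,5,6,7}->{2,4,5,6,7}
So after constraint 2: D(X) = {1,2,4}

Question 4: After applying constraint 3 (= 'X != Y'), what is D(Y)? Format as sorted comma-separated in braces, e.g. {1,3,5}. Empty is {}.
Constraint 1 (Y != X) on D(Y)={1,2,4,5,6,7} D(X)={1,2,4,7}: no change
Constraint 2 (W + X = Y) on D(W)={1,3,4,6,7} D(X)={1,2,4,7} D(Y)={1,2,4,5,6,7}: W {1,3,4,6,7}->{1,3,4,6}; X {1,2,4,7}->{1,2,4}; Y {1,2,4,5,6,7}->{2,4,5,6,7}
Constraint 3 (X != Y) on D(X)={1,2,4} D(Y)={2,4,5,6,7}: no change
So after constraint 3: D(Y) = {2,4,5,6,7}

Answer: {2,4,5,6,7}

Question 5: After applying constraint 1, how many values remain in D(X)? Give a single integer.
Constraint 1 (Y != X) on D(Y)={1,2,4,5,6,7} D(X)={1,2,4,7}: no change
So after constraint 1: D(X)={1,2,4,7}, size = 4

Answer: 4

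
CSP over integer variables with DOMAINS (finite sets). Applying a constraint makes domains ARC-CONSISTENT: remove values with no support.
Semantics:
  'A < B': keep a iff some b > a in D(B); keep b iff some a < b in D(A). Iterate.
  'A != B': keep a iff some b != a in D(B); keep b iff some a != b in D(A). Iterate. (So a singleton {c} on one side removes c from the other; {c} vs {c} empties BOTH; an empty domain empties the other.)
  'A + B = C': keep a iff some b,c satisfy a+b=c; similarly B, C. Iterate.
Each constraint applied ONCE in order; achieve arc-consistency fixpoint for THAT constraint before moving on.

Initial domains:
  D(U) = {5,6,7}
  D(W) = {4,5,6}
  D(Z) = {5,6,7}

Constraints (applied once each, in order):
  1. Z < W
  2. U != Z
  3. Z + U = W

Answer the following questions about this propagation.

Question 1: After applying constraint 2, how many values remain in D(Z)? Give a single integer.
Constraint 1 (Z < W) on D(Z)={5,6,7} D(W)={4,5,6}: Z {5,6,7}->{5}; W {4,5,6}->{6}
Constraint 2 (U != Z) on D(U)={5,6,7} D(Z)={5}: U {5,6,7}->{6,7}
So after constraint 2: D(Z)={5}, size = 1

Answer: 1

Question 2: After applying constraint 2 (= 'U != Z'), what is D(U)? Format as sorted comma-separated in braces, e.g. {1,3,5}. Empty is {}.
Answer: {6,7}

Derivation:
Constraint 1 (Z < W) on D(Z)={5,6,7} D(W)={4,5,6}: Z {5,6,7}->{5}; W {4,5,6}->{6}
Constraint 2 (U != Z) on D(U)={5,6,7} D(Z)={5}: U {5,6,7}->{6,7}
So after constraint 2: D(U) = {6,7}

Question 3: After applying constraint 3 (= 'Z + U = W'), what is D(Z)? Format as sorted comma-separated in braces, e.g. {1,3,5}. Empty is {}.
Constraint 1 (Z < W) on D(Z)={5,6,7} D(W)={4,5,6}: Z {5,6,7}->{5}; W {4,5,6}->{6}
Constraint 2 (U != Z) on D(U)={5,6,7} D(Z)={5}: U {5,6,7}->{6,7}
Constraint 3 (Z + U = W) on D(Z)={5} D(U)={6,7} D(W)={6}: Z {5}->{}; U {6,7}->{}; W {6}->{}
So after constraint 3: D(Z) = {}

Answer: {}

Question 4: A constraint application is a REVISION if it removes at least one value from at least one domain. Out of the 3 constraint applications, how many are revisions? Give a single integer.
Answer: 3

Derivation:
Constraint 1 (Z < W) on D(Z)={5,6,7} D(W)={4,5,6}: Z {5,6,7}->{5}; W {4,5,6}->{6} => REVISION
Constraint 2 (U != Z) on D(U)={5,6,7} D(Z)={5}: U {5,6,7}->{6,7} => REVISION
Constraint 3 (Z + U = W) on D(Z)={5} D(U)={6,7} D(W)={6}: Z {5}->{}; U {6,7}->{}; W {6}->{} => REVISION
Total revisions = 3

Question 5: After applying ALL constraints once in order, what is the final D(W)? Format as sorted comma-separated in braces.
Answer: {}

Derivation:
Constraint 1 (Z < W) on D(Z)={5,6,7} D(W)={4,5,6}: Z {5,6,7}->{5}; W {4,5,6}->{6}
Constraint 2 (U != Z) on D(U)={5,6,7} D(Z)={5}: U {5,6,7}->{6,7}
Constraint 3 (Z + U = W) on D(Z)={5} D(U)={6,7} D(W)={6}: Z {5}->{}; U {6,7}->{}; W {6}->{}
So after all 3 constraints: D(W) = {}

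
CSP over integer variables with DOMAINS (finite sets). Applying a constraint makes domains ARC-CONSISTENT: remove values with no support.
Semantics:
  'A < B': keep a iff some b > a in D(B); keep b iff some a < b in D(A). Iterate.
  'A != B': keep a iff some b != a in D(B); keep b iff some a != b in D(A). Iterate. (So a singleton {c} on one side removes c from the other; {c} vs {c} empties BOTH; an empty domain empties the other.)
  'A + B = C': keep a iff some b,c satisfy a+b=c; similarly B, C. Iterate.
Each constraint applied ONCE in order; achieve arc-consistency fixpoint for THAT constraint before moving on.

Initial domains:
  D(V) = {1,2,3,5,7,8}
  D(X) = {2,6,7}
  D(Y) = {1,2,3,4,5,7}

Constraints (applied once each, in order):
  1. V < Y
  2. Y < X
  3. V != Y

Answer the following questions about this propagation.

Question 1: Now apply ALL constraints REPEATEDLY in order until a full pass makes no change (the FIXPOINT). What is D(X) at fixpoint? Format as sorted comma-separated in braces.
Answer: {6,7}

Derivation:
pass 0 (initial): D(X)={2,6,7}
pass 1: V {1,2,3,5,7,8}->{1,2,3,5}; X {2,6,7}->{6,7}; Y {1,2,3,4,5,7}->{2,3,4,5}
pass 2: V {1,2,3,5}->{1,2,3}
pass 3: no change
Fixpoint after 3 passes: D(X) = {6,7}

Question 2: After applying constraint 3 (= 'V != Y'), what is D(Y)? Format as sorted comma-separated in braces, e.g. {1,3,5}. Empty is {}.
Answer: {2,3,4,5}

Derivation:
Constraint 1 (V < Y) on D(V)={1,2,3,5,7,8} D(Y)={1,2,3,4,5,7}: V {1,2,3,5,7,8}->{1,2,3,5}; Y {1,2,3,4,5,7}->{2,3,4,5,7}
Constraint 2 (Y < X) on D(Y)={2,3,4,5,7} D(X)={2,6,7}: Y {2,3,4,5,7}->{2,3,4,5}; X {2,6,7}->{6,7}
Constraint 3 (V != Y) on D(V)={1,2,3,5} D(Y)={2,3,4,5}: no change
So after constraint 3: D(Y) = {2,3,4,5}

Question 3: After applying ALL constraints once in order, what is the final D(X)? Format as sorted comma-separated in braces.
Constraint 1 (V < Y) on D(V)={1,2,3,5,7,8} D(Y)={1,2,3,4,5,7}: V {1,2,3,5,7,8}->{1,2,3,5}; Y {1,2,3,4,5,7}->{2,3,4,5,7}
Constraint 2 (Y < X) on D(Y)={2,3,4,5,7} D(X)={2,6,7}: Y {2,3,4,5,7}->{2,3,4,5}; X {2,6,7}->{6,7}
Constraint 3 (V != Y) on D(V)={1,2,3,5} D(Y)={2,3,4,5}: no change
So after all 3 constraints: D(X) = {6,7}

Answer: {6,7}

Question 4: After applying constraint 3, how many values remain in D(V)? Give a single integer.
Answer: 4

Derivation:
Constraint 1 (V < Y) on D(V)={1,2,3,5,7,8} D(Y)={1,2,3,4,5,7}: V {1,2,3,5,7,8}->{1,2,3,5}; Y {1,2,3,4,5,7}->{2,3,4,5,7}
Constraint 2 (Y < X) on D(Y)={2,3,4,5,7} D(X)={2,6,7}: Y {2,3,4,5,7}->{2,3,4,5}; X {2,6,7}->{6,7}
Constraint 3 (V != Y) on D(V)={1,2,3,5} D(Y)={2,3,4,5}: no change
So after constraint 3: D(V)={1,2,3,5}, size = 4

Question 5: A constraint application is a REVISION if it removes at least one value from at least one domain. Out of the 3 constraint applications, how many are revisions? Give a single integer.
Answer: 2

Derivation:
Constraint 1 (V < Y) on D(V)={1,2,3,5,7,8} D(Y)={1,2,3,4,5,7}: V {1,2,3,5,7,8}->{1,2,3,5}; Y {1,2,3,4,5,7}->{2,3,4,5,7} => REVISION
Constraint 2 (Y < X) on D(Y)={2,3,4,5,7} D(X)={2,6,7}: Y {2,3,4,5,7}->{2,3,4,5}; X {2,6,7}->{6,7} => REVISION
Constraint 3 (V != Y) on D(V)={1,2,3,5} D(Y)={2,3,4,5}: no change => not a revision
Total revisions = 2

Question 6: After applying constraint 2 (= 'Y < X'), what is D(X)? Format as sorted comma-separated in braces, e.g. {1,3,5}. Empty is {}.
Constraint 1 (V < Y) on D(V)={1,2,3,5,7,8} D(Y)={1,2,3,4,5,7}: V {1,2,3,5,7,8}->{1,2,3,5}; Y {1,2,3,4,5,7}->{2,3,4,5,7}
Constraint 2 (Y < X) on D(Y)={2,3,4,5,7} D(X)={2,6,7}: Y {2,3,4,5,7}->{2,3,4,5}; X {2,6,7}->{6,7}
So after constraint 2: D(X) = {6,7}

Answer: {6,7}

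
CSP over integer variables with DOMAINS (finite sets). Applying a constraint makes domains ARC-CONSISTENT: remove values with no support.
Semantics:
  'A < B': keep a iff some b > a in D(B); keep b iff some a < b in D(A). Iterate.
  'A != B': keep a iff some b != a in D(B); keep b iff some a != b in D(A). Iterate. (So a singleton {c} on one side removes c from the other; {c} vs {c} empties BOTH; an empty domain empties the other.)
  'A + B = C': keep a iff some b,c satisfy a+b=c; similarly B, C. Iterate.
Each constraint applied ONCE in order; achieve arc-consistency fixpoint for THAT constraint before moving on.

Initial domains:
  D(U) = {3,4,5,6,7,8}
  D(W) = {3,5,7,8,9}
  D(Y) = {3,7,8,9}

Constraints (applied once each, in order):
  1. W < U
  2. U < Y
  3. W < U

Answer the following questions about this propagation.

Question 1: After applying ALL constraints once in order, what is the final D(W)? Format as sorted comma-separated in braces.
Constraint 1 (W < U) on D(W)={3,5,7,8,9} D(U)={3,4,5,6,7,8}: W {3,5,7,8,9}->{3,5,7}; U {3,4,5,6,7,8}->{4,5,6,7,8}
Constraint 2 (U < Y) on D(U)={4,5,6,7,8} D(Y)={3,7,8,9}: Y {3,7,8,9}->{7,8,9}
Constraint 3 (W < U) on D(W)={3,5,7} D(U)={4,5,6,7,8}: no change
So after all 3 constraints: D(W) = {3,5,7}

Answer: {3,5,7}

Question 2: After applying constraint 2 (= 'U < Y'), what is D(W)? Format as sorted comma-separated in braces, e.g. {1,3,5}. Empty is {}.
Constraint 1 (W < U) on D(W)={3,5,7,8,9} D(U)={3,4,5,6,7,8}: W {3,5,7,8,9}->{3,5,7}; U {3,4,5,6,7,8}->{4,5,6,7,8}
Constraint 2 (U < Y) on D(U)={4,5,6,7,8} D(Y)={3,7,8,9}: Y {3,7,8,9}->{7,8,9}
So after constraint 2: D(W) = {3,5,7}

Answer: {3,5,7}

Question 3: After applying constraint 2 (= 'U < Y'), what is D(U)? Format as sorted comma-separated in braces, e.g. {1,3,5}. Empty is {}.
Answer: {4,5,6,7,8}

Derivation:
Constraint 1 (W < U) on D(W)={3,5,7,8,9} D(U)={3,4,5,6,7,8}: W {3,5,7,8,9}->{3,5,7}; U {3,4,5,6,7,8}->{4,5,6,7,8}
Constraint 2 (U < Y) on D(U)={4,5,6,7,8} D(Y)={3,7,8,9}: Y {3,7,8,9}->{7,8,9}
So after constraint 2: D(U) = {4,5,6,7,8}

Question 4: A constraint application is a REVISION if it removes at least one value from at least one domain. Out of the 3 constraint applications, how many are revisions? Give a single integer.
Constraint 1 (W < U) on D(W)={3,5,7,8,9} D(U)={3,4,5,6,7,8}: W {3,5,7,8,9}->{3,5,7}; U {3,4,5,6,7,8}->{4,5,6,7,8} => REVISION
Constraint 2 (U < Y) on D(U)={4,5,6,7,8} D(Y)={3,7,8,9}: Y {3,7,8,9}->{7,8,9} => REVISION
Constraint 3 (W < U) on D(W)={3,5,7} D(U)={4,5,6,7,8}: no change => not a revision
Total revisions = 2

Answer: 2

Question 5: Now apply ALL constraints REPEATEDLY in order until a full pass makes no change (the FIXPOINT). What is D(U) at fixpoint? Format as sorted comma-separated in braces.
Answer: {4,5,6,7,8}

Derivation:
pass 0 (initial): D(U)={3,4,5,6,7,8}
pass 1: U {3,4,5,6,7,8}->{4,5,6,7,8}; W {3,5,7,8,9}->{3,5,7}; Y {3,7,8,9}->{7,8,9}
pass 2: no change
Fixpoint after 2 passes: D(U) = {4,5,6,7,8}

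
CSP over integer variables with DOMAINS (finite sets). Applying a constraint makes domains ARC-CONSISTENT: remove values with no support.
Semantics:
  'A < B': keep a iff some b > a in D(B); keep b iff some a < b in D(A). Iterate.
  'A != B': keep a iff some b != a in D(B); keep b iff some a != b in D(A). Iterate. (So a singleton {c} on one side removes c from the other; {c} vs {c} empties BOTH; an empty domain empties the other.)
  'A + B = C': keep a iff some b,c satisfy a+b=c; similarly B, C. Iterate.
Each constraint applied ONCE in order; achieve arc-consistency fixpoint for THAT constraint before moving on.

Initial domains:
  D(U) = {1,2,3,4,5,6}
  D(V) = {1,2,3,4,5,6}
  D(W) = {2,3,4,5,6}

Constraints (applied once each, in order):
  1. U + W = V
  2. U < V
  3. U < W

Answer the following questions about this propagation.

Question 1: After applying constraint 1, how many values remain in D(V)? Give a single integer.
Answer: 4

Derivation:
Constraint 1 (U + W = V) on D(U)={1,2,3,4,5,6} D(W)={2,3,4,5,6} D(V)={1,2,3,4,5,6}: U {1,2,3,4,5,6}->{1,2,3,4}; W {2,3,4,5,6}->{2,3,4,5}; V {1,2,3,4,5,6}->{3,4,5,6}
So after constraint 1: D(V)={3,4,5,6}, size = 4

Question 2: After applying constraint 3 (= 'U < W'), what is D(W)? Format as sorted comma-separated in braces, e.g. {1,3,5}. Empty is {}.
Constraint 1 (U + W = V) on D(U)={1,2,3,4,5,6} D(W)={2,3,4,5,6} D(V)={1,2,3,4,5,6}: U {1,2,3,4,5,6}->{1,2,3,4}; W {2,3,4,5,6}->{2,3,4,5}; V {1,2,3,4,5,6}->{3,4,5,6}
Constraint 2 (U < V) on D(U)={1,2,3,4} D(V)={3,4,5,6}: no change
Constraint 3 (U < W) on D(U)={1,2,3,4} D(W)={2,3,4,5}: no change
So after constraint 3: D(W) = {2,3,4,5}

Answer: {2,3,4,5}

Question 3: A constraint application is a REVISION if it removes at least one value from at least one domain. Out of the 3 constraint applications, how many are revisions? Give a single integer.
Answer: 1

Derivation:
Constraint 1 (U + W = V) on D(U)={1,2,3,4,5,6} D(W)={2,3,4,5,6} D(V)={1,2,3,4,5,6}: U {1,2,3,4,5,6}->{1,2,3,4}; W {2,3,4,5,6}->{2,3,4,5}; V {1,2,3,4,5,6}->{3,4,5,6} => REVISION
Constraint 2 (U < V) on D(U)={1,2,3,4} D(V)={3,4,5,6}: no change => not a revision
Constraint 3 (U < W) on D(U)={1,2,3,4} D(W)={2,3,4,5}: no change => not a revision
Total revisions = 1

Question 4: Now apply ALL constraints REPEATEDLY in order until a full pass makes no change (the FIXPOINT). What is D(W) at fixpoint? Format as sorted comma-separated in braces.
Answer: {2,3,4,5}

Derivation:
pass 0 (initial): D(W)={2,3,4,5,6}
pass 1: U {1,2,3,4,5,6}->{1,2,3,4}; V {1,2,3,4,5,6}->{3,4,5,6}; W {2,3,4,5,6}->{2,3,4,5}
pass 2: no change
Fixpoint after 2 passes: D(W) = {2,3,4,5}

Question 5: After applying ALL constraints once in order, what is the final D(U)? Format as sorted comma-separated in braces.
Constraint 1 (U + W = V) on D(U)={1,2,3,4,5,6} D(W)={2,3,4,5,6} D(V)={1,2,3,4,5,6}: U {1,2,3,4,5,6}->{1,2,3,4}; W {2,3,4,5,6}->{2,3,4,5}; V {1,2,3,4,5,6}->{3,4,5,6}
Constraint 2 (U < V) on D(U)={1,2,3,4} D(V)={3,4,5,6}: no change
Constraint 3 (U < W) on D(U)={1,2,3,4} D(W)={2,3,4,5}: no change
So after all 3 constraints: D(U) = {1,2,3,4}

Answer: {1,2,3,4}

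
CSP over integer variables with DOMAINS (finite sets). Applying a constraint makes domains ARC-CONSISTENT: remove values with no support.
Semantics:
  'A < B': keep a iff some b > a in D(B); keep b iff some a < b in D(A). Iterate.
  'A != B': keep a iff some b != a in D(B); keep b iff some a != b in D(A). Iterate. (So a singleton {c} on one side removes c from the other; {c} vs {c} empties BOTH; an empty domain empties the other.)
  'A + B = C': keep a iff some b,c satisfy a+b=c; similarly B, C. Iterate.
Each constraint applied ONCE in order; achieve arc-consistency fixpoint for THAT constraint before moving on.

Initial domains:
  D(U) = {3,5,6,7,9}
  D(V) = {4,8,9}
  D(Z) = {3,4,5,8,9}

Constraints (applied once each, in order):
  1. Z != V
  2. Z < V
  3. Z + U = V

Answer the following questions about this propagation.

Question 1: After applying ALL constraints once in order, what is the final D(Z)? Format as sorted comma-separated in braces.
Answer: {3,4,5}

Derivation:
Constraint 1 (Z != V) on D(Z)={3,4,5,8,9} D(V)={4,8,9}: no change
Constraint 2 (Z < V) on D(Z)={3,4,5,8,9} D(V)={4,8,9}: Z {3,4,5,8,9}->{3,4,5,8}
Constraint 3 (Z + U = V) on D(Z)={3,4,5,8} D(U)={3,5,6,7,9} D(V)={4,8,9}: Z {3,4,5,8}->{3,4,5}; U {3,5,6,7,9}->{3,5,6}; V {4,8,9}->{8,9}
So after all 3 constraints: D(Z) = {3,4,5}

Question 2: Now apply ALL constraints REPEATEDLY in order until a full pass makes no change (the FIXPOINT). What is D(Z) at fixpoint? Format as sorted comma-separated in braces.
Answer: {3,4,5}

Derivation:
pass 0 (initial): D(Z)={3,4,5,8,9}
pass 1: U {3,5,6,7,9}->{3,5,6}; V {4,8,9}->{8,9}; Z {3,4,5,8,9}->{3,4,5}
pass 2: no change
Fixpoint after 2 passes: D(Z) = {3,4,5}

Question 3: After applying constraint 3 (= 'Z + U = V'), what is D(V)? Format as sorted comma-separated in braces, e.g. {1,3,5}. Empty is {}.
Constraint 1 (Z != V) on D(Z)={3,4,5,8,9} D(V)={4,8,9}: no change
Constraint 2 (Z < V) on D(Z)={3,4,5,8,9} D(V)={4,8,9}: Z {3,4,5,8,9}->{3,4,5,8}
Constraint 3 (Z + U = V) on D(Z)={3,4,5,8} D(U)={3,5,6,7,9} D(V)={4,8,9}: Z {3,4,5,8}->{3,4,5}; U {3,5,6,7,9}->{3,5,6}; V {4,8,9}->{8,9}
So after constraint 3: D(V) = {8,9}

Answer: {8,9}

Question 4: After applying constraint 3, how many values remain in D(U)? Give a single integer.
Answer: 3

Derivation:
Constraint 1 (Z != V) on D(Z)={3,4,5,8,9} D(V)={4,8,9}: no change
Constraint 2 (Z < V) on D(Z)={3,4,5,8,9} D(V)={4,8,9}: Z {3,4,5,8,9}->{3,4,5,8}
Constraint 3 (Z + U = V) on D(Z)={3,4,5,8} D(U)={3,5,6,7,9} D(V)={4,8,9}: Z {3,4,5,8}->{3,4,5}; U {3,5,6,7,9}->{3,5,6}; V {4,8,9}->{8,9}
So after constraint 3: D(U)={3,5,6}, size = 3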